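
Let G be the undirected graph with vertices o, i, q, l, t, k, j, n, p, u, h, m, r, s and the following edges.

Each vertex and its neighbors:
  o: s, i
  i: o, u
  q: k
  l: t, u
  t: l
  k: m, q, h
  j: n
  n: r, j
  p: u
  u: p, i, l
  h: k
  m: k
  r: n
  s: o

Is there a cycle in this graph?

No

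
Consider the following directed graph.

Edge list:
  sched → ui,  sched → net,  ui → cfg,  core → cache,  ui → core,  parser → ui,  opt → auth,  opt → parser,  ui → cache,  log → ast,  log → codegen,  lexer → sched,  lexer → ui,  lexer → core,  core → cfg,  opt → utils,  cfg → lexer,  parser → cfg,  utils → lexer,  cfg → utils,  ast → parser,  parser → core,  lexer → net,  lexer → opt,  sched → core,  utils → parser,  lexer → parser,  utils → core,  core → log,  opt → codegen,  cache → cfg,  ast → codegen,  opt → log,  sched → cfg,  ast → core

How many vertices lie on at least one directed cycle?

11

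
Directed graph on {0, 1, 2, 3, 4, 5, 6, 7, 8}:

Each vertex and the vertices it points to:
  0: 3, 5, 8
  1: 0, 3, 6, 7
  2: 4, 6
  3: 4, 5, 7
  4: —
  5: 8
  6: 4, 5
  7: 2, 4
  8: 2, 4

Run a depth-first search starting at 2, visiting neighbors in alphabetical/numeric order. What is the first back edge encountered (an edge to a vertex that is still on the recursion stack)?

8→2

DFS from 2 (visiting neighbors in alphabetical/numeric order); mark gray on enter, black on exit:
2 gray
  4 gray
  4 black
  6 gray
    6→4: 4 black — skip
    5 gray
      8 gray
        8→2: 2 is gray → back edge
First back edge: 8 → 2.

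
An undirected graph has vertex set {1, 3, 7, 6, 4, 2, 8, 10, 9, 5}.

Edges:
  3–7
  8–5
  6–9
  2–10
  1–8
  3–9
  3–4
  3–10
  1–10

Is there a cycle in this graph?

DFS, tracking each vertex's parent; an edge to a visited non-parent vertex closes a cycle.
Start from 4:
visit 4 (parent –)
  visit 3 (parent 4)
    visit 10 (parent 3)
      visit 1 (parent 10)
        1–10: parent, skip
        visit 8 (parent 1)
          8–1: parent, skip
          visit 5 (parent 8)
            5–8: parent, skip
      visit 2 (parent 10)
        2–10: parent, skip
      10–3: parent, skip
    visit 7 (parent 3)
      7–3: parent, skip
    3–4: parent, skip
    visit 9 (parent 3)
      visit 6 (parent 9)
        6–9: parent, skip
      9–3: parent, skip
No non-parent visited neighbor found — the graph is a forest.

No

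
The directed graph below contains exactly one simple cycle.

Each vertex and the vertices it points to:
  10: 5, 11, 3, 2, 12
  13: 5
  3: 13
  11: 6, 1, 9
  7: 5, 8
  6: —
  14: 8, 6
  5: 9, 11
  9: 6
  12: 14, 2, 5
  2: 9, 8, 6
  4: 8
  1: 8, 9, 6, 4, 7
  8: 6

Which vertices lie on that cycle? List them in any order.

DFS with gray/black marking from 11:
11 gray
  6 gray
  6 black
  1 gray
    8 gray
      8→6: 6 black — skip
    8 black
    9 gray
      9→6: 6 black — skip
    9 black
    1→6: 6 black — skip
    4 gray
      4→8: 8 black — skip
    4 black
    7 gray
      5 gray
        5→9: 9 black — skip
        5→11: 11 is gray → back edge
Back edge closes the cycle 11 → 1 → 7 → 5 → 11; its vertices are {1, 5, 7, 11}.

1, 5, 7, 11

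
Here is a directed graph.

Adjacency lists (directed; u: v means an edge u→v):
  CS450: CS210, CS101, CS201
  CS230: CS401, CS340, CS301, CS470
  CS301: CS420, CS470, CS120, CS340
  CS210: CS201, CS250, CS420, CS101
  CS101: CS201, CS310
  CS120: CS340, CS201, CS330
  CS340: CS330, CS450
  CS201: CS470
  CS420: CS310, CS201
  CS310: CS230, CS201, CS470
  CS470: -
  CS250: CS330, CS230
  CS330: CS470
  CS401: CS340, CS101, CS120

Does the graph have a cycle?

Yes

DFS with white/gray/black marking, starting from CS310:
CS310 gray
  CS230 gray
    CS401 gray
      CS340 gray
        CS330 gray
          CS470 gray
          CS470 black
        CS330 black
        CS450 gray
          CS210 gray
            CS201 gray
              CS201→CS470: CS470 black — skip
            CS201 black
            CS250 gray
              CS250→CS330: CS330 black — skip
              CS250→CS230: CS230 is gray → back edge
Back edge found, so a cycle exists: CS230 → CS401 → CS340 → CS450 → CS210 → CS250 → CS230.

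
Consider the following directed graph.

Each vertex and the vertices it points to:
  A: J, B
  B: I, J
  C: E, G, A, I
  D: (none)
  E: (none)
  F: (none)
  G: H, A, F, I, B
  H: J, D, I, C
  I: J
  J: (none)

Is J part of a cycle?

J lies on a cycle iff there is a path from J back to itself.
Exploring from J, it never reaches itself; equivalently, its strongly connected component is a singleton.

No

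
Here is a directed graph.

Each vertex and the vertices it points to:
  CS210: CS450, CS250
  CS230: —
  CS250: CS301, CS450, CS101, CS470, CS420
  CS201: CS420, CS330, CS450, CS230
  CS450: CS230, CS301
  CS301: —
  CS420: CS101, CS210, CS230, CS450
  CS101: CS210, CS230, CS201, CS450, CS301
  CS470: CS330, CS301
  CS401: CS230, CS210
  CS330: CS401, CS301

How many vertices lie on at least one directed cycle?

8

A vertex is on a directed cycle iff it belongs to a strongly connected component of size ≥ 2 (or has a self-loop).
The vertices on cycles are {CS101, CS201, CS210, CS250, CS330, CS401, CS420, CS470} — 8 in total.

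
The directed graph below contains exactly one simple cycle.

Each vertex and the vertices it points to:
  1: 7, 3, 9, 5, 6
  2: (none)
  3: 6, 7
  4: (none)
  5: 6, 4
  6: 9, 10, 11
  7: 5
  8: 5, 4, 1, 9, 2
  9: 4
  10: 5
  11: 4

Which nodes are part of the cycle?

5, 6, 10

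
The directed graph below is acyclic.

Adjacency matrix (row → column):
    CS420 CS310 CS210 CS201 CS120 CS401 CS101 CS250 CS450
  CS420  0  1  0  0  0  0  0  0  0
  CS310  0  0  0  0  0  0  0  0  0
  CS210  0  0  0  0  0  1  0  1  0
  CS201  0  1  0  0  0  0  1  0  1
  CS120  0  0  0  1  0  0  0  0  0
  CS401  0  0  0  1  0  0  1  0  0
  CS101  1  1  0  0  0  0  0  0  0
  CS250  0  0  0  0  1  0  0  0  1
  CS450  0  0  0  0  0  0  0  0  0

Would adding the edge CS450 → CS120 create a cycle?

Adding CS450→CS120 creates a cycle iff CS120 can already reach CS450.
Path from CS120: CS120 → CS201 → CS450.
So CS120 → … → CS450 → CS120 is a cycle.

Yes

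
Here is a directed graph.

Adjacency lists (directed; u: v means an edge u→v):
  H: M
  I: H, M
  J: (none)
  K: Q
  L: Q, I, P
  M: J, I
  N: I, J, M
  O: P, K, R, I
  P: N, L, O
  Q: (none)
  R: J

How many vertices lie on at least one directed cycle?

A vertex is on a directed cycle iff it belongs to a strongly connected component of size ≥ 2 (or has a self-loop).
The vertices on cycles are {H, I, L, M, O, P} — 6 in total.

6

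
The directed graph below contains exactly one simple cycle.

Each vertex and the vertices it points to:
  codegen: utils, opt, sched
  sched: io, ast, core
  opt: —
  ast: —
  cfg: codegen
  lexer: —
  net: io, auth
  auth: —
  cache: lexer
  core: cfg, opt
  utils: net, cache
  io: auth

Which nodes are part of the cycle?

cfg, core, sched, codegen

DFS with gray/black marking from codegen:
codegen gray
  utils gray
    net gray
      io gray
        auth gray
        auth black
      io black
      net→auth: auth black — skip
    net black
    cache gray
      lexer gray
      lexer black
    cache black
  utils black
  opt gray
  opt black
  sched gray
    sched→io: io black — skip
    ast gray
    ast black
    core gray
      cfg gray
        cfg→codegen: codegen is gray → back edge
Back edge closes the cycle codegen → sched → core → cfg → codegen; its vertices are {cfg, core, sched, codegen}.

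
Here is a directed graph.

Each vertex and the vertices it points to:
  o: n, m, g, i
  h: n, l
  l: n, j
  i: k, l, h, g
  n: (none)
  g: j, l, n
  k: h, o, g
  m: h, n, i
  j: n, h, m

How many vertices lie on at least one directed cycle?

A vertex is on a directed cycle iff it belongs to a strongly connected component of size ≥ 2 (or has a self-loop).
The vertices on cycles are {g, h, i, j, k, l, m, o} — 8 in total.

8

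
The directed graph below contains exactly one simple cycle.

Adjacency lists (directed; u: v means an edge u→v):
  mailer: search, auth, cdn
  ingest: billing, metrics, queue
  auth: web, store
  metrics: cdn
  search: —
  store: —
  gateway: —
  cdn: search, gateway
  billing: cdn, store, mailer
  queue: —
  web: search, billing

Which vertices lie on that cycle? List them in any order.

DFS with gray/black marking from billing:
billing gray
  cdn gray
    search gray
    search black
    gateway gray
    gateway black
  cdn black
  store gray
  store black
  mailer gray
    mailer→search: search black — skip
    auth gray
      web gray
        web→search: search black — skip
        web→billing: billing is gray → back edge
Back edge closes the cycle billing → mailer → auth → web → billing; its vertices are {web, auth, mailer, billing}.

web, auth, mailer, billing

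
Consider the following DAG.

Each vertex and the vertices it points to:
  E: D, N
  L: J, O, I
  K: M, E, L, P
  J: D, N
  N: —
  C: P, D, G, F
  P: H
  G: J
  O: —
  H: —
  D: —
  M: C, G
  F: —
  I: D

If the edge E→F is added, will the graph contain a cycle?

Adding E→F creates a cycle iff F can already reach E.
Explore from F: no path reaches E. The graph stays acyclic.

No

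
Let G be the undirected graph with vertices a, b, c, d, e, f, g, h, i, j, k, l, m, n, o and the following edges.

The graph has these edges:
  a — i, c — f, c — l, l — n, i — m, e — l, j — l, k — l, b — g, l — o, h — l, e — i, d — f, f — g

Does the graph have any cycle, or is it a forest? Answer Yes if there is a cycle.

No

DFS, tracking each vertex's parent; an edge to a visited non-parent vertex closes a cycle.
Start from b:
visit b (parent –)
  visit g (parent b)
    visit f (parent g)
      visit c (parent f)
        visit l (parent c)
          l–c: parent, skip
          visit o (parent l)
            o–l: parent, skip
          visit n (parent l)
            n–l: parent, skip
          visit e (parent l)
            e–l: parent, skip
            visit i (parent e)
              visit m (parent i)
                m–i: parent, skip
              i–e: parent, skip
              visit a (parent i)
                a–i: parent, skip
          visit h (parent l)
            h–l: parent, skip
          visit k (parent l)
            k–l: parent, skip
          visit j (parent l)
            j–l: parent, skip
        c–f: parent, skip
      visit d (parent f)
        d–f: parent, skip
      f–g: parent, skip
    g–b: parent, skip
No non-parent visited neighbor found — the graph is a forest.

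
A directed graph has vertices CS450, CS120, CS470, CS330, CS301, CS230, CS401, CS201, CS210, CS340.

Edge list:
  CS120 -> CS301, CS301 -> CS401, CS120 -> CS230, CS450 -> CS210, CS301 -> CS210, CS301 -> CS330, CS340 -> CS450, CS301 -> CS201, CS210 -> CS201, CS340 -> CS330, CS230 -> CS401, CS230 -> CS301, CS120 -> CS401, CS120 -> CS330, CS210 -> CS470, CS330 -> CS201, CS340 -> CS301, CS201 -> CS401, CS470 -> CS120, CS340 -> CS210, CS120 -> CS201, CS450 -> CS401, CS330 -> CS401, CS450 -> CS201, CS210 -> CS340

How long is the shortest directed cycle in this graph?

For each vertex v, BFS finds the shortest path from v back to v.
The shortest such closed walk is CS210 → CS340 → CS210, length 2.

2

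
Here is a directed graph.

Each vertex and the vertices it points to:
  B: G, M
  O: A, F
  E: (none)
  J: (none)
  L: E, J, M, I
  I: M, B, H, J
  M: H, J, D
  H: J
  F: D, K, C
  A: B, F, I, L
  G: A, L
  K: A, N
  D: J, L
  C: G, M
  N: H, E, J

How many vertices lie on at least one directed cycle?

10

A vertex is on a directed cycle iff it belongs to a strongly connected component of size ≥ 2 (or has a self-loop).
The vertices on cycles are {A, B, C, D, F, G, I, K, L, M} — 10 in total.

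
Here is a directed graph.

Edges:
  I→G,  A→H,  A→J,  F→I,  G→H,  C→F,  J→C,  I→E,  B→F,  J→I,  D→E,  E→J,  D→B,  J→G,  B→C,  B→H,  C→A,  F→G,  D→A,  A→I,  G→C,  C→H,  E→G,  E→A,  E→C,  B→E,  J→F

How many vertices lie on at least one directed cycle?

A vertex is on a directed cycle iff it belongs to a strongly connected component of size ≥ 2 (or has a self-loop).
The vertices on cycles are {A, C, E, F, G, I, J} — 7 in total.

7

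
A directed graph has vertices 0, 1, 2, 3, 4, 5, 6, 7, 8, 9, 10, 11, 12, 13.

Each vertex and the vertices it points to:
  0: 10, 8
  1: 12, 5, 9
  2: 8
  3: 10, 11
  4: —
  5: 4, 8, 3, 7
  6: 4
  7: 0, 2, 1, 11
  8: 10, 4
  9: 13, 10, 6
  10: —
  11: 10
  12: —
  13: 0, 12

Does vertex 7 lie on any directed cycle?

Yes

7 is on a cycle iff 7 can reach itself via ≥1 edge.
7 → 1 → 5 → 7 — yes.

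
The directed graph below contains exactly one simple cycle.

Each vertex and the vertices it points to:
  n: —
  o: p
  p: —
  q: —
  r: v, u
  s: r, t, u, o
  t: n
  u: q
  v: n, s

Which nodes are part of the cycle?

r, s, v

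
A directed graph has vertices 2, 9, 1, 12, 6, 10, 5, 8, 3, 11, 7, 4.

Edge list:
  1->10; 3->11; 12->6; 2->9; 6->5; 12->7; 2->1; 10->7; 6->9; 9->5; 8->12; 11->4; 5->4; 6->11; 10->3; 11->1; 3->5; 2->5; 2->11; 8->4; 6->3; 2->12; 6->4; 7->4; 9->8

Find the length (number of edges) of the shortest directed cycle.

For each vertex v, BFS finds the shortest path from v back to v.
The shortest such closed walk is 9 → 8 → 12 → 6 → 9, length 4.

4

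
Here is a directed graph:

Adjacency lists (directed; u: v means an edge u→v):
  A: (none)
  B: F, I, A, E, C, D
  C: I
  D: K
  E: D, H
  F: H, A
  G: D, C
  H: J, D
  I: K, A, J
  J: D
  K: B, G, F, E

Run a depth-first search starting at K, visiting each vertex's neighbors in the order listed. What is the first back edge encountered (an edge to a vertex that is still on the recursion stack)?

DFS from K (visiting each vertex's neighbors in the order listed); mark gray on enter, black on exit:
K gray
  B gray
    F gray
      H gray
        J gray
          D gray
            D→K: K is gray → back edge
First back edge: D → K.

D→K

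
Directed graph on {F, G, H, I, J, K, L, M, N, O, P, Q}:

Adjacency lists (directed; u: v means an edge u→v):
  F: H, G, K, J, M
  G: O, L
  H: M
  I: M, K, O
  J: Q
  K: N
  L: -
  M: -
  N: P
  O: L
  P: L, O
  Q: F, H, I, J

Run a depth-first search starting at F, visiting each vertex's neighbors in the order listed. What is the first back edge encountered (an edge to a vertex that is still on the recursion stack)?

Q→F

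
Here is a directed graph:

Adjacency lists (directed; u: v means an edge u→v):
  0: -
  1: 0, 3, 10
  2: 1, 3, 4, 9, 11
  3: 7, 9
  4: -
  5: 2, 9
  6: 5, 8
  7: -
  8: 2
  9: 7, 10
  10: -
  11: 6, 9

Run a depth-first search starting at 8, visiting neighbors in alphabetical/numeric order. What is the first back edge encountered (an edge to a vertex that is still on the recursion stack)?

5→2

DFS from 8 (visiting neighbors in alphabetical/numeric order); mark gray on enter, black on exit:
8 gray
  2 gray
    1 gray
      0 gray
      0 black
      3 gray
        7 gray
        7 black
        9 gray
          9→7: 7 black — skip
          10 gray
          10 black
        9 black
      3 black
      1→10: 10 black — skip
    1 black
    2→3: 3 black — skip
    4 gray
    4 black
    2→9: 9 black — skip
    11 gray
      6 gray
        5 gray
          5→2: 2 is gray → back edge
First back edge: 5 → 2.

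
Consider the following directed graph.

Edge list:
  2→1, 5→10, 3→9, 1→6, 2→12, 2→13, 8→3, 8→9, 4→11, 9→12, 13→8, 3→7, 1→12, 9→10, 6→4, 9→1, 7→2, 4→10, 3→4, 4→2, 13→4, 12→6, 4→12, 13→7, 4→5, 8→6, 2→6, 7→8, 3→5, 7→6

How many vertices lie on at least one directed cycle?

A vertex is on a directed cycle iff it belongs to a strongly connected component of size ≥ 2 (or has a self-loop).
The vertices on cycles are {1, 2, 3, 4, 6, 7, 8, 9, 12, 13} — 10 in total.

10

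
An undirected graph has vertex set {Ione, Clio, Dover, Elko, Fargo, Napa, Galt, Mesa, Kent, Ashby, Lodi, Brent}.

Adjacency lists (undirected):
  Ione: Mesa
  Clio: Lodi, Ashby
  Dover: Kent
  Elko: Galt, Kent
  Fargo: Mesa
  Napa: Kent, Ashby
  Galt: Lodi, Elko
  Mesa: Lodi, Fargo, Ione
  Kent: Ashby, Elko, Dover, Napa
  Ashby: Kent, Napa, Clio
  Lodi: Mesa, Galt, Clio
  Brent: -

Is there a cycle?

Yes

DFS, tracking each vertex's parent; an edge to a visited non-parent vertex closes a cycle.
Start from Napa:
visit Napa (parent –)
  visit Kent (parent Napa)
    visit Ashby (parent Kent)
      Ashby–Kent: parent, skip
      Ashby–Napa: Napa visited and ≠ parent → cycle
Cycle: Napa – Kent – Ashby – Napa.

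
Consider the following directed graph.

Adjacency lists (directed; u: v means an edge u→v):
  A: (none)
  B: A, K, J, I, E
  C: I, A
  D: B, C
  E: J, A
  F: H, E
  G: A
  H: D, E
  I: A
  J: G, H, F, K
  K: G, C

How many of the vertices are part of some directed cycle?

A vertex is on a directed cycle iff it belongs to a strongly connected component of size ≥ 2 (or has a self-loop).
The vertices on cycles are {B, D, E, F, H, J} — 6 in total.

6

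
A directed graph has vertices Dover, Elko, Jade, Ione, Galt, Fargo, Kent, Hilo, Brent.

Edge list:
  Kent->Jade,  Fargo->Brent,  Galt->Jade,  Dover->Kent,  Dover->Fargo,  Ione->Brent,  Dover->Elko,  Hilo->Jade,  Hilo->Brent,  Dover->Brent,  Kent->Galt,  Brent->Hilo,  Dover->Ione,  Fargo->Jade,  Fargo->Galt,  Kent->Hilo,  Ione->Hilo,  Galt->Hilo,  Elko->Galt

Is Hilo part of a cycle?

Yes

Hilo is on a cycle iff Hilo can reach itself via ≥1 edge.
Hilo → Brent → Hilo — yes.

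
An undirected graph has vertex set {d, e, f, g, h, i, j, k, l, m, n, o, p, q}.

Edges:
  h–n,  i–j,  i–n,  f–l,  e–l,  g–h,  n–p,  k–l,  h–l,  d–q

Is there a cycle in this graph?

No

DFS, tracking each vertex's parent; an edge to a visited non-parent vertex closes a cycle.
Start from e:
visit e (parent –)
  visit l (parent e)
    l–e: parent, skip
    visit h (parent l)
      h–l: parent, skip
      visit g (parent h)
        g–h: parent, skip
      visit n (parent h)
        visit i (parent n)
          i–n: parent, skip
          visit j (parent i)
            j–i: parent, skip
        n–h: parent, skip
        visit p (parent n)
          p–n: parent, skip
    visit k (parent l)
      k–l: parent, skip
    visit f (parent l)
      f–l: parent, skip
visit d (parent –)
  visit q (parent d)
    q–d: parent, skip
visit m (parent –)
visit o (parent –)
No non-parent visited neighbor found — the graph is a forest.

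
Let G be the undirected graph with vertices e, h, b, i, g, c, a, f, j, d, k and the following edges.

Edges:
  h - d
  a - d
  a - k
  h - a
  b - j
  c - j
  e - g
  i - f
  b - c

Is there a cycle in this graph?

Yes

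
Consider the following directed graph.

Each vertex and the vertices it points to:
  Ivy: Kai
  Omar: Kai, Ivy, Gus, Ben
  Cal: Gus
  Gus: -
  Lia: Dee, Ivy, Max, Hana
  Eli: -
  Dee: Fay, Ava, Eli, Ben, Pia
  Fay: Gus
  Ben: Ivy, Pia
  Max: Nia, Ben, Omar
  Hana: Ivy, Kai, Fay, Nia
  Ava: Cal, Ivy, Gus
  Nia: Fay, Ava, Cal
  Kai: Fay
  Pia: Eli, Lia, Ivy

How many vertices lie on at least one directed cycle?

6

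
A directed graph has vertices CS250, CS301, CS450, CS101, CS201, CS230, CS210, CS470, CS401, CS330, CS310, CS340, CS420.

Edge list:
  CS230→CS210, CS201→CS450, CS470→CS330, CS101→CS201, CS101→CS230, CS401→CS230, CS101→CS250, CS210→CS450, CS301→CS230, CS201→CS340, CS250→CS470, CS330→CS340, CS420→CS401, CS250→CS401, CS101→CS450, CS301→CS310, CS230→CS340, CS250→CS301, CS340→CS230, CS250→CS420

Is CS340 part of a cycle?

Yes

CS340 is on a cycle iff CS340 can reach itself via ≥1 edge.
CS340 → CS230 → CS340 — yes.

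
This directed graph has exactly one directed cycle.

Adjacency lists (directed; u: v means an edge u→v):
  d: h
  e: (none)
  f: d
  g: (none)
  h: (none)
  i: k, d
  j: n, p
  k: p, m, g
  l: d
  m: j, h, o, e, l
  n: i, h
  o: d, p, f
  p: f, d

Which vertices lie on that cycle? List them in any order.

DFS with gray/black marking from k:
k gray
  p gray
    f gray
      d gray
        h gray
        h black
      d black
    f black
    p→d: d black — skip
  p black
  m gray
    j gray
      n gray
        i gray
          i→k: k is gray → back edge
Back edge closes the cycle k → m → j → n → i → k; its vertices are {i, j, k, m, n}.

i, j, k, m, n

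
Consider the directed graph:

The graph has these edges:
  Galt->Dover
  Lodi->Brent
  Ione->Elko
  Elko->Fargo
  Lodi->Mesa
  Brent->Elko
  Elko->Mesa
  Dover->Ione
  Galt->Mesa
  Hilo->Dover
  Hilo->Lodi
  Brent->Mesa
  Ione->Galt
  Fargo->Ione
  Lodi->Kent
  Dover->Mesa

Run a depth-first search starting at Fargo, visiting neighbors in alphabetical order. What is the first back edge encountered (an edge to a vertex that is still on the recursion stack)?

DFS from Fargo (visiting neighbors in alphabetical order); mark gray on enter, black on exit:
Fargo gray
  Ione gray
    Elko gray
      Elko→Fargo: Fargo is gray → back edge
First back edge: Elko → Fargo.

Elko→Fargo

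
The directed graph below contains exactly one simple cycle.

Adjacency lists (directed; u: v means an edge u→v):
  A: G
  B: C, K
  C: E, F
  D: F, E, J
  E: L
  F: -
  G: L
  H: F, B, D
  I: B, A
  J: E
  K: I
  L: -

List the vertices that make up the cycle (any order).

B, I, K

DFS with gray/black marking from B:
B gray
  C gray
    E gray
      L gray
      L black
    E black
    F gray
    F black
  C black
  K gray
    I gray
      I→B: B is gray → back edge
Back edge closes the cycle B → K → I → B; its vertices are {B, I, K}.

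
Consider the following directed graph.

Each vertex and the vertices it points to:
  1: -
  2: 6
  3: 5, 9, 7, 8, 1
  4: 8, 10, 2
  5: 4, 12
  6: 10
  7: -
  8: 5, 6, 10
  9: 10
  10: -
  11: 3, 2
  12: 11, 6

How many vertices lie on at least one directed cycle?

6

A vertex is on a directed cycle iff it belongs to a strongly connected component of size ≥ 2 (or has a self-loop).
The vertices on cycles are {3, 4, 5, 8, 11, 12} — 6 in total.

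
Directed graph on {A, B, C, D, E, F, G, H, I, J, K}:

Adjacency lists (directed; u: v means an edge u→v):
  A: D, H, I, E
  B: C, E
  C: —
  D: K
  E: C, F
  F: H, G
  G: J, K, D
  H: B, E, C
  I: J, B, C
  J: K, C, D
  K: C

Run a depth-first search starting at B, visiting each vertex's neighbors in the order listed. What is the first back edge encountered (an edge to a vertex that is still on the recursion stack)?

H→B

DFS from B (visiting each vertex's neighbors in the order listed); mark gray on enter, black on exit:
B gray
  C gray
  C black
  E gray
    E→C: C black — skip
    F gray
      H gray
        H→B: B is gray → back edge
First back edge: H → B.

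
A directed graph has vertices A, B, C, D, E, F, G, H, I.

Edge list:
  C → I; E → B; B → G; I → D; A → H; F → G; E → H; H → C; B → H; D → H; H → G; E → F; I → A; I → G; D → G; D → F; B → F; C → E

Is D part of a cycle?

Yes

D is on a cycle iff D can reach itself via ≥1 edge.
D → H → C → I → D — yes.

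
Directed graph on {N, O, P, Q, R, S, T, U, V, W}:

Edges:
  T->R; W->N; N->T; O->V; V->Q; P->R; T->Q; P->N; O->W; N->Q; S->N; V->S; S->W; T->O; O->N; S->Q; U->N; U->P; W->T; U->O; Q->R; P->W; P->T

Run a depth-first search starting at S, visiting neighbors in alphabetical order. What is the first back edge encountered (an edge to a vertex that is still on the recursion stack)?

DFS from S (visiting neighbors in alphabetical order); mark gray on enter, black on exit:
S gray
  N gray
    Q gray
      R gray
      R black
    Q black
    T gray
      O gray
        O→N: N is gray → back edge
First back edge: O → N.

O->N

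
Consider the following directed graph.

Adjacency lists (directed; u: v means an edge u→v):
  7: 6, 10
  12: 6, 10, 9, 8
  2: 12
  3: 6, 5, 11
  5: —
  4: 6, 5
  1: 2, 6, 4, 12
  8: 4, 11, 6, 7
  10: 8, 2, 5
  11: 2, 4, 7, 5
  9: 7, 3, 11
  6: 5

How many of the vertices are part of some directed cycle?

8

A vertex is on a directed cycle iff it belongs to a strongly connected component of size ≥ 2 (or has a self-loop).
The vertices on cycles are {2, 3, 7, 8, 9, 10, 11, 12} — 8 in total.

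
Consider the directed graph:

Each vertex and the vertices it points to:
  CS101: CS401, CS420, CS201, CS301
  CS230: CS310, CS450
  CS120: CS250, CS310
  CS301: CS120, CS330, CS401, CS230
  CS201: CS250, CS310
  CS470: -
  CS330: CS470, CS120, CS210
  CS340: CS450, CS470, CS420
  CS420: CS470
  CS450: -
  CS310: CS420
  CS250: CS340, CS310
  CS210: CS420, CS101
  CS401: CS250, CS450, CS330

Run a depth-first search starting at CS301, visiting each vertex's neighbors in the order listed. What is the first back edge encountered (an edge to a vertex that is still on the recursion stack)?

DFS from CS301 (visiting each vertex's neighbors in the order listed); mark gray on enter, black on exit:
CS301 gray
  CS120 gray
    CS250 gray
      CS340 gray
        CS450 gray
        CS450 black
        CS470 gray
        CS470 black
        CS420 gray
          CS420→CS470: CS470 black — skip
        CS420 black
      CS340 black
      CS310 gray
        CS310→CS420: CS420 black — skip
      CS310 black
    CS250 black
    CS120→CS310: CS310 black — skip
  CS120 black
  CS330 gray
    CS330→CS470: CS470 black — skip
    CS330→CS120: CS120 black — skip
    CS210 gray
      CS210→CS420: CS420 black — skip
      CS101 gray
        CS401 gray
          CS401→CS250: CS250 black — skip
          CS401→CS450: CS450 black — skip
          CS401→CS330: CS330 is gray → back edge
First back edge: CS401 → CS330.

CS401→CS330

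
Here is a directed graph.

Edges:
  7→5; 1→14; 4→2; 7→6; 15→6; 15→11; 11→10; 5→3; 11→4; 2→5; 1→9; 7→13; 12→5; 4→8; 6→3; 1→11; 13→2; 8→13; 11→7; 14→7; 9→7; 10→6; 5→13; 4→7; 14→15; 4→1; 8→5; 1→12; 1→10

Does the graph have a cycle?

DFS with white/gray/black marking, starting from 8:
8 gray
  5 gray
    3 gray
    3 black
    13 gray
      2 gray
        2→5: 5 is gray → back edge
Back edge found, so a cycle exists: 5 → 13 → 2 → 5.

Yes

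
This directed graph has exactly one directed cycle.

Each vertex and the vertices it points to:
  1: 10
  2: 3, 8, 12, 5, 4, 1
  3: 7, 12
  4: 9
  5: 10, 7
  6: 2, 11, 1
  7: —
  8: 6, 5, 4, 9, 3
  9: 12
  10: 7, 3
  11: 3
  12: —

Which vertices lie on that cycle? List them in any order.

2, 6, 8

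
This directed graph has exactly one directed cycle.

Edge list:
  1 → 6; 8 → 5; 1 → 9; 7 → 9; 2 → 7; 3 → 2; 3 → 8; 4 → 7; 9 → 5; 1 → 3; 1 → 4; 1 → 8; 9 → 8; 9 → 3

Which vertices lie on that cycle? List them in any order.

DFS with gray/black marking from 9:
9 gray
  3 gray
    8 gray
      5 gray
      5 black
    8 black
    2 gray
      7 gray
        7→9: 9 is gray → back edge
Back edge closes the cycle 9 → 3 → 2 → 7 → 9; its vertices are {2, 3, 7, 9}.

2, 3, 7, 9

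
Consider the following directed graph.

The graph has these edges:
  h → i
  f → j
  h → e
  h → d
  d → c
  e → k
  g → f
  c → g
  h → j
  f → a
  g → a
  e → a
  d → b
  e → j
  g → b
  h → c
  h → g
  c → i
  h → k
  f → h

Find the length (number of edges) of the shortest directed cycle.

3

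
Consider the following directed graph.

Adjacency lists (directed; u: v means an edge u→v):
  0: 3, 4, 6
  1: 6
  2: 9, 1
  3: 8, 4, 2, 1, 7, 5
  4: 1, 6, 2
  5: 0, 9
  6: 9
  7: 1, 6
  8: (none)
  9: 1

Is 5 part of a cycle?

Yes

5 is on a cycle iff 5 can reach itself via ≥1 edge.
5 → 0 → 3 → 5 — yes.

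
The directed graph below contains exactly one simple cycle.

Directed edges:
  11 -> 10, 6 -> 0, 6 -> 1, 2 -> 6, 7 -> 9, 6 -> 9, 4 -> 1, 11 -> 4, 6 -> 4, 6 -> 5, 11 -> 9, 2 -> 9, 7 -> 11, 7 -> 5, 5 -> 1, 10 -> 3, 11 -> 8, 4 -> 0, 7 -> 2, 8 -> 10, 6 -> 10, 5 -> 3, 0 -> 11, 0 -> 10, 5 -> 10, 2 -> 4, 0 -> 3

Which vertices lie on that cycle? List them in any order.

DFS with gray/black marking from 11:
11 gray
  10 gray
    3 gray
    3 black
  10 black
  9 gray
  9 black
  8 gray
    8→10: 10 black — skip
  8 black
  4 gray
    0 gray
      0→10: 10 black — skip
      0→11: 11 is gray → back edge
Back edge closes the cycle 11 → 4 → 0 → 11; its vertices are {0, 4, 11}.

0, 4, 11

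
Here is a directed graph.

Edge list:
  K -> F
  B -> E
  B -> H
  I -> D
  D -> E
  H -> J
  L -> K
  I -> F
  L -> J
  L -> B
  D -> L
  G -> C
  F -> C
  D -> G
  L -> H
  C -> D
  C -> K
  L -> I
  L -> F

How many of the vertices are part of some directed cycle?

7

A vertex is on a directed cycle iff it belongs to a strongly connected component of size ≥ 2 (or has a self-loop).
The vertices on cycles are {C, D, F, G, I, K, L} — 7 in total.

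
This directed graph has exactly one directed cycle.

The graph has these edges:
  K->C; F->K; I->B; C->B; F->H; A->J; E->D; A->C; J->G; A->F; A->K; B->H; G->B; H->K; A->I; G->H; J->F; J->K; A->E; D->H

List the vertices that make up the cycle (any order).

B, C, H, K

DFS with gray/black marking from C:
C gray
  B gray
    H gray
      K gray
        K→C: C is gray → back edge
Back edge closes the cycle C → B → H → K → C; its vertices are {B, C, H, K}.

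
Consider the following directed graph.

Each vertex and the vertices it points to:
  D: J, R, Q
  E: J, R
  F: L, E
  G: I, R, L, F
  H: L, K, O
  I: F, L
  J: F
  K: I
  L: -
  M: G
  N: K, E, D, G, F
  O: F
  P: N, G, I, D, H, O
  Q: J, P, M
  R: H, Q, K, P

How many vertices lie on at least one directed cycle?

A vertex is on a directed cycle iff it belongs to a strongly connected component of size ≥ 2 (or has a self-loop).
The vertices on cycles are {D, E, F, G, H, I, J, K, M, N, O, P, Q, R} — 14 in total.

14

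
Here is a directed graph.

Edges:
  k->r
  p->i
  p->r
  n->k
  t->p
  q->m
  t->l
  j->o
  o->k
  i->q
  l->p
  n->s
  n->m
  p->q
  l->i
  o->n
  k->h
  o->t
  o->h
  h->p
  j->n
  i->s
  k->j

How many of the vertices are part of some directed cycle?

4

A vertex is on a directed cycle iff it belongs to a strongly connected component of size ≥ 2 (or has a self-loop).
The vertices on cycles are {j, k, n, o} — 4 in total.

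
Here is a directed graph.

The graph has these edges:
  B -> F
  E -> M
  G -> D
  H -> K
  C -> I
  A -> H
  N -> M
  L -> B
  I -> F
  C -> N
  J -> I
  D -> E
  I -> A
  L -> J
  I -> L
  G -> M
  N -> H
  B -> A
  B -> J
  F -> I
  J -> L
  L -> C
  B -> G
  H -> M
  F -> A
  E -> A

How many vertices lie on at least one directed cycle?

6

A vertex is on a directed cycle iff it belongs to a strongly connected component of size ≥ 2 (or has a self-loop).
The vertices on cycles are {B, C, F, I, J, L} — 6 in total.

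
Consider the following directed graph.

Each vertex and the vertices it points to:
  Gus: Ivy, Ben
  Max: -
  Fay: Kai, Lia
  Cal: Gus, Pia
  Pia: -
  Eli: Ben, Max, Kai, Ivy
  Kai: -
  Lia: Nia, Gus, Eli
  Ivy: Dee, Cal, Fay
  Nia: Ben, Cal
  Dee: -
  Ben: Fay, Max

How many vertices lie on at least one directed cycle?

A vertex is on a directed cycle iff it belongs to a strongly connected component of size ≥ 2 (or has a self-loop).
The vertices on cycles are {Ben, Cal, Eli, Fay, Gus, Ivy, Lia, Nia} — 8 in total.

8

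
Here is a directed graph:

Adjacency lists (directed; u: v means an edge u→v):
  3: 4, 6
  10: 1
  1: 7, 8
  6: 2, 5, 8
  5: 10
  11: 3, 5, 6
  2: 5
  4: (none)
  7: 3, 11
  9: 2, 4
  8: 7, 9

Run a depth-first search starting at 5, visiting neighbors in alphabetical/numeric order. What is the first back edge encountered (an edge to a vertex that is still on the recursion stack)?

DFS from 5 (visiting neighbors in alphabetical/numeric order); mark gray on enter, black on exit:
5 gray
  10 gray
    1 gray
      7 gray
        3 gray
          4 gray
          4 black
          6 gray
            2 gray
              2→5: 5 is gray → back edge
First back edge: 2 → 5.

2->5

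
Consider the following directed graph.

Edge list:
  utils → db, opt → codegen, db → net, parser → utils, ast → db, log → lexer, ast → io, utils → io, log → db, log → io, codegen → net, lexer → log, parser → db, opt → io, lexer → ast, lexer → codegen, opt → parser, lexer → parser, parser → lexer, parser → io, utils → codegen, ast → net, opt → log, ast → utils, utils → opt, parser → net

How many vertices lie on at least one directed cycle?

A vertex is on a directed cycle iff it belongs to a strongly connected component of size ≥ 2 (or has a self-loop).
The vertices on cycles are {ast, log, opt, lexer, utils, parser} — 6 in total.

6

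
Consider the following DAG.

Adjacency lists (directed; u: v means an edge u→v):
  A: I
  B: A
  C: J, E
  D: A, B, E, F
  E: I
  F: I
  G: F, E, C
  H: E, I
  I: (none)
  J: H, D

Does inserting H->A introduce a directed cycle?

Adding H→A creates a cycle iff A can already reach H.
Explore from A: no path reaches H. The graph stays acyclic.

No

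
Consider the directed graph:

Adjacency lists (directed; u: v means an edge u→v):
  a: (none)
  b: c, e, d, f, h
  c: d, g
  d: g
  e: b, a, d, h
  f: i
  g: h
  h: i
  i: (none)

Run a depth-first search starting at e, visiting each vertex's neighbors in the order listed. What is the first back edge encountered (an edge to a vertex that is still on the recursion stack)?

DFS from e (visiting each vertex's neighbors in the order listed); mark gray on enter, black on exit:
e gray
  b gray
    c gray
      d gray
        g gray
          h gray
            i gray
            i black
          h black
        g black
      d black
      c→g: g black — skip
    c black
    b→e: e is gray → back edge
First back edge: b → e.

b->e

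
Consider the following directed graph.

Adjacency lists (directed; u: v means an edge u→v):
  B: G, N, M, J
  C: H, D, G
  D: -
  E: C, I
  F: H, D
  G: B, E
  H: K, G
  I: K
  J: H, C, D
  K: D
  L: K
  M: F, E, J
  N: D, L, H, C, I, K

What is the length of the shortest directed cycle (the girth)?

2

For each vertex v, BFS finds the shortest path from v back to v.
The shortest such closed walk is G → B → G, length 2.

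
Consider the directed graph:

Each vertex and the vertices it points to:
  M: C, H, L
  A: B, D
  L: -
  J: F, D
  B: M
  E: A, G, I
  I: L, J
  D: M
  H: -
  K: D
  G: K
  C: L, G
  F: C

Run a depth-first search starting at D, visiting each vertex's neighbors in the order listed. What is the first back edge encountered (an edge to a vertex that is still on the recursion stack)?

K->D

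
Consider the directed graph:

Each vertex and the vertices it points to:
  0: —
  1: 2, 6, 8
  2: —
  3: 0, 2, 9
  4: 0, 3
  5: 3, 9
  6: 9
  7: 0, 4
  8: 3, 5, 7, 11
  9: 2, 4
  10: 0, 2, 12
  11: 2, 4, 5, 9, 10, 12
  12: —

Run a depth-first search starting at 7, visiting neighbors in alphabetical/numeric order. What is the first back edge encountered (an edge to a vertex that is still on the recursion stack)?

DFS from 7 (visiting neighbors in alphabetical/numeric order); mark gray on enter, black on exit:
7 gray
  0 gray
  0 black
  4 gray
    4→0: 0 black — skip
    3 gray
      3→0: 0 black — skip
      2 gray
      2 black
      9 gray
        9→2: 2 black — skip
        9→4: 4 is gray → back edge
First back edge: 9 → 4.

9->4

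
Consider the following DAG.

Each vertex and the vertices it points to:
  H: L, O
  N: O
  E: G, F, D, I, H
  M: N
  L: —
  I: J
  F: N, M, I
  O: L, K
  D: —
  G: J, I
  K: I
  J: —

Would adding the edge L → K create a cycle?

No

Adding L→K creates a cycle iff K can already reach L.
Explore from K: no path reaches L. The graph stays acyclic.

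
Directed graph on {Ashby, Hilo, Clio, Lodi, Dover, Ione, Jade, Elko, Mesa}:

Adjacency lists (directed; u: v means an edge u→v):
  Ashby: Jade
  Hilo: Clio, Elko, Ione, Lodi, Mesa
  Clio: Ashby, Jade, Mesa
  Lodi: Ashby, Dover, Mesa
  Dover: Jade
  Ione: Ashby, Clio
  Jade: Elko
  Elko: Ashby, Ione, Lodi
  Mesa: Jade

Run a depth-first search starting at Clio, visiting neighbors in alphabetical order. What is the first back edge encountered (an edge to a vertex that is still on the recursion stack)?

DFS from Clio (visiting neighbors in alphabetical order); mark gray on enter, black on exit:
Clio gray
  Ashby gray
    Jade gray
      Elko gray
        Elko→Ashby: Ashby is gray → back edge
First back edge: Elko → Ashby.

Elko->Ashby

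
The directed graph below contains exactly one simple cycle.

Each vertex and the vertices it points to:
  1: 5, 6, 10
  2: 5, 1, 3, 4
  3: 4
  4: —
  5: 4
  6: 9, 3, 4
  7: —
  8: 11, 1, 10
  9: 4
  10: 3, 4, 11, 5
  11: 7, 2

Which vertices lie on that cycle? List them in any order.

1, 2, 10, 11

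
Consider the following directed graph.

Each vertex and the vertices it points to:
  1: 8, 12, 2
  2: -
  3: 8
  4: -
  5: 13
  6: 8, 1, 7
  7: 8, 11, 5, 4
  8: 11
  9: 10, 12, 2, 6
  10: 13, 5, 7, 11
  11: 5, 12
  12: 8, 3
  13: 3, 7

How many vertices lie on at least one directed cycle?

A vertex is on a directed cycle iff it belongs to a strongly connected component of size ≥ 2 (or has a self-loop).
The vertices on cycles are {3, 5, 7, 8, 11, 12, 13} — 7 in total.

7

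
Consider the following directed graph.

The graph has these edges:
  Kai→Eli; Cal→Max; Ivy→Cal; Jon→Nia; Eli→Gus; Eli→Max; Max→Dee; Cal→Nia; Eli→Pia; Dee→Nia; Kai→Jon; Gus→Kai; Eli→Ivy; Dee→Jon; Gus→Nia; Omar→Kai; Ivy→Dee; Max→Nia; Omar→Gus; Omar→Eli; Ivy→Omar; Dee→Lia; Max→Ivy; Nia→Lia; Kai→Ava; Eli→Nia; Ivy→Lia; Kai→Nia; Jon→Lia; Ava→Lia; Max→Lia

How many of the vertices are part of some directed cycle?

7

A vertex is on a directed cycle iff it belongs to a strongly connected component of size ≥ 2 (or has a self-loop).
The vertices on cycles are {Cal, Eli, Gus, Ivy, Kai, Max, Omar} — 7 in total.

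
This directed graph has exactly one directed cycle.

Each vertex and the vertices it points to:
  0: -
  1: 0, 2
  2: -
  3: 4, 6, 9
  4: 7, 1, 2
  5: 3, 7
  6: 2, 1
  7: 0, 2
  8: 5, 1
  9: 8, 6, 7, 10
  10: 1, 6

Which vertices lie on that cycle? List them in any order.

3, 5, 8, 9

DFS with gray/black marking from 3:
3 gray
  4 gray
    7 gray
      0 gray
      0 black
      2 gray
      2 black
    7 black
    1 gray
      1→0: 0 black — skip
      1→2: 2 black — skip
    1 black
    4→2: 2 black — skip
  4 black
  6 gray
    6→2: 2 black — skip
    6→1: 1 black — skip
  6 black
  9 gray
    8 gray
      5 gray
        5→3: 3 is gray → back edge
Back edge closes the cycle 3 → 9 → 8 → 5 → 3; its vertices are {3, 5, 8, 9}.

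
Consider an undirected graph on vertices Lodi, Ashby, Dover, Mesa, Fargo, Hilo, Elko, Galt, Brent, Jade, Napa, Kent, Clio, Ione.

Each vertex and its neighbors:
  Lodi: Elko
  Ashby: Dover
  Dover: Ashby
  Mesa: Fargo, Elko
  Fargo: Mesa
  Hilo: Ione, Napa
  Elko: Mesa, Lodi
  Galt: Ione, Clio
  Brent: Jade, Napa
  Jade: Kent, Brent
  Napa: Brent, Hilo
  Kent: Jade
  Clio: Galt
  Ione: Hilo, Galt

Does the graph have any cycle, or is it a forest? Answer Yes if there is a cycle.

DFS, tracking each vertex's parent; an edge to a visited non-parent vertex closes a cycle.
Start from Hilo:
visit Hilo (parent –)
  visit Ione (parent Hilo)
    Ione–Hilo: parent, skip
    visit Galt (parent Ione)
      Galt–Ione: parent, skip
      visit Clio (parent Galt)
        Clio–Galt: parent, skip
  visit Napa (parent Hilo)
    visit Brent (parent Napa)
      visit Jade (parent Brent)
        visit Kent (parent Jade)
          Kent–Jade: parent, skip
        Jade–Brent: parent, skip
      Brent–Napa: parent, skip
    Napa–Hilo: parent, skip
visit Lodi (parent –)
  visit Elko (parent Lodi)
    visit Mesa (parent Elko)
      visit Fargo (parent Mesa)
        Fargo–Mesa: parent, skip
      Mesa–Elko: parent, skip
    Elko–Lodi: parent, skip
visit Ashby (parent –)
  visit Dover (parent Ashby)
    Dover–Ashby: parent, skip
No non-parent visited neighbor found — the graph is a forest.

No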